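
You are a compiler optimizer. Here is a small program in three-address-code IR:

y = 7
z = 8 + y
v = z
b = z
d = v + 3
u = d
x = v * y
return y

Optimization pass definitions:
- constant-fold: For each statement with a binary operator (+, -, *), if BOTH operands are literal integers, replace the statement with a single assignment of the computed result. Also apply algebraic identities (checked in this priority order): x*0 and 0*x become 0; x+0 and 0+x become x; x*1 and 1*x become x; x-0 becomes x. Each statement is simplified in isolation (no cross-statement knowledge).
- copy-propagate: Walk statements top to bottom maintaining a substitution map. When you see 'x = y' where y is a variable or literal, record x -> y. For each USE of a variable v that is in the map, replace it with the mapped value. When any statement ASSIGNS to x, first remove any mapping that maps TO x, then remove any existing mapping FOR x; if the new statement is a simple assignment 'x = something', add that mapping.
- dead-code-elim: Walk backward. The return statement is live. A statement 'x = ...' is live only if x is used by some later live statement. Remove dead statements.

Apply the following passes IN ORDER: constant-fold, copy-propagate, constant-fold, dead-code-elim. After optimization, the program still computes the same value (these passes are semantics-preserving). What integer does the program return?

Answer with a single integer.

Answer: 7

Derivation:
Initial IR:
  y = 7
  z = 8 + y
  v = z
  b = z
  d = v + 3
  u = d
  x = v * y
  return y
After constant-fold (8 stmts):
  y = 7
  z = 8 + y
  v = z
  b = z
  d = v + 3
  u = d
  x = v * y
  return y
After copy-propagate (8 stmts):
  y = 7
  z = 8 + 7
  v = z
  b = z
  d = z + 3
  u = d
  x = z * 7
  return 7
After constant-fold (8 stmts):
  y = 7
  z = 15
  v = z
  b = z
  d = z + 3
  u = d
  x = z * 7
  return 7
After dead-code-elim (1 stmts):
  return 7
Evaluate:
  y = 7  =>  y = 7
  z = 8 + y  =>  z = 15
  v = z  =>  v = 15
  b = z  =>  b = 15
  d = v + 3  =>  d = 18
  u = d  =>  u = 18
  x = v * y  =>  x = 105
  return y = 7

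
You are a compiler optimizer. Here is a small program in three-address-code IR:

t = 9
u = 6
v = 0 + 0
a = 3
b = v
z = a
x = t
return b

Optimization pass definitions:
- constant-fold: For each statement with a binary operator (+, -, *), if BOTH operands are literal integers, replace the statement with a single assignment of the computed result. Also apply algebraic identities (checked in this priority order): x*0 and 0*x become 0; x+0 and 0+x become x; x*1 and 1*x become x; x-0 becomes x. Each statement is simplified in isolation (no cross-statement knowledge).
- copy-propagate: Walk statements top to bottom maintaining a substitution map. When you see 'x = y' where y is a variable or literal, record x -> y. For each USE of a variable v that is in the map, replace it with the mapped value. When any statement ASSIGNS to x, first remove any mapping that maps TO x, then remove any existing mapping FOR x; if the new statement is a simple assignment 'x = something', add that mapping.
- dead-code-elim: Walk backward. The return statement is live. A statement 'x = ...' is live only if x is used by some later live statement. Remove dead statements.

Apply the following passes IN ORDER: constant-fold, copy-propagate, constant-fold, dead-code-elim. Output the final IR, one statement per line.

Initial IR:
  t = 9
  u = 6
  v = 0 + 0
  a = 3
  b = v
  z = a
  x = t
  return b
After constant-fold (8 stmts):
  t = 9
  u = 6
  v = 0
  a = 3
  b = v
  z = a
  x = t
  return b
After copy-propagate (8 stmts):
  t = 9
  u = 6
  v = 0
  a = 3
  b = 0
  z = 3
  x = 9
  return 0
After constant-fold (8 stmts):
  t = 9
  u = 6
  v = 0
  a = 3
  b = 0
  z = 3
  x = 9
  return 0
After dead-code-elim (1 stmts):
  return 0

Answer: return 0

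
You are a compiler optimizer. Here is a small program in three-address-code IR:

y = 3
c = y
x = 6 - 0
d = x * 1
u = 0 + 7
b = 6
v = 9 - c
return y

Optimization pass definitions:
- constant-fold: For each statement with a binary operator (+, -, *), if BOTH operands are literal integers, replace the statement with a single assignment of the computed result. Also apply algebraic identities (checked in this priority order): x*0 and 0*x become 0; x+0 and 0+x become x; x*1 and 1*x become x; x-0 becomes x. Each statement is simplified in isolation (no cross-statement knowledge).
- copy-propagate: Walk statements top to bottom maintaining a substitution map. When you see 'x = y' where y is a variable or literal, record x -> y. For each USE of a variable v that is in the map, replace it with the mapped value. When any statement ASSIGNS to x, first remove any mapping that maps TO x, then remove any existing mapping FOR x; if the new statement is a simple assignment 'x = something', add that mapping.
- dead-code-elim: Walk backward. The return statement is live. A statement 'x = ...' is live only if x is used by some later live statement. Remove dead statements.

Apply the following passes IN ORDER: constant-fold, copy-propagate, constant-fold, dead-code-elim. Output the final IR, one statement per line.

Initial IR:
  y = 3
  c = y
  x = 6 - 0
  d = x * 1
  u = 0 + 7
  b = 6
  v = 9 - c
  return y
After constant-fold (8 stmts):
  y = 3
  c = y
  x = 6
  d = x
  u = 7
  b = 6
  v = 9 - c
  return y
After copy-propagate (8 stmts):
  y = 3
  c = 3
  x = 6
  d = 6
  u = 7
  b = 6
  v = 9 - 3
  return 3
After constant-fold (8 stmts):
  y = 3
  c = 3
  x = 6
  d = 6
  u = 7
  b = 6
  v = 6
  return 3
After dead-code-elim (1 stmts):
  return 3

Answer: return 3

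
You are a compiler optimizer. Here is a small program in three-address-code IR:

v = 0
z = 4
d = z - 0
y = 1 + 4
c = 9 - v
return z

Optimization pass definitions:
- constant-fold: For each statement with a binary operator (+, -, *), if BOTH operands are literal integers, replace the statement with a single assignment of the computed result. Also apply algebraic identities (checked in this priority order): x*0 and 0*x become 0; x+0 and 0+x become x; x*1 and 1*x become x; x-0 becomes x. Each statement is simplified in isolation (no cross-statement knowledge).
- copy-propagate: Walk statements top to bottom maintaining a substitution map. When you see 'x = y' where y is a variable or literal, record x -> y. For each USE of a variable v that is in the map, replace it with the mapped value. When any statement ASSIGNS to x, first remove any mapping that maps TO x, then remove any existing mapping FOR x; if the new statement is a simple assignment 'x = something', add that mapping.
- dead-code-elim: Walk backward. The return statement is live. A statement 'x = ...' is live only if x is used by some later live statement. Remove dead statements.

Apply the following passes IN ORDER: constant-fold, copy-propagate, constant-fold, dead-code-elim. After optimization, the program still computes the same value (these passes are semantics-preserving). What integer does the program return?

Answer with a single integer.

Answer: 4

Derivation:
Initial IR:
  v = 0
  z = 4
  d = z - 0
  y = 1 + 4
  c = 9 - v
  return z
After constant-fold (6 stmts):
  v = 0
  z = 4
  d = z
  y = 5
  c = 9 - v
  return z
After copy-propagate (6 stmts):
  v = 0
  z = 4
  d = 4
  y = 5
  c = 9 - 0
  return 4
After constant-fold (6 stmts):
  v = 0
  z = 4
  d = 4
  y = 5
  c = 9
  return 4
After dead-code-elim (1 stmts):
  return 4
Evaluate:
  v = 0  =>  v = 0
  z = 4  =>  z = 4
  d = z - 0  =>  d = 4
  y = 1 + 4  =>  y = 5
  c = 9 - v  =>  c = 9
  return z = 4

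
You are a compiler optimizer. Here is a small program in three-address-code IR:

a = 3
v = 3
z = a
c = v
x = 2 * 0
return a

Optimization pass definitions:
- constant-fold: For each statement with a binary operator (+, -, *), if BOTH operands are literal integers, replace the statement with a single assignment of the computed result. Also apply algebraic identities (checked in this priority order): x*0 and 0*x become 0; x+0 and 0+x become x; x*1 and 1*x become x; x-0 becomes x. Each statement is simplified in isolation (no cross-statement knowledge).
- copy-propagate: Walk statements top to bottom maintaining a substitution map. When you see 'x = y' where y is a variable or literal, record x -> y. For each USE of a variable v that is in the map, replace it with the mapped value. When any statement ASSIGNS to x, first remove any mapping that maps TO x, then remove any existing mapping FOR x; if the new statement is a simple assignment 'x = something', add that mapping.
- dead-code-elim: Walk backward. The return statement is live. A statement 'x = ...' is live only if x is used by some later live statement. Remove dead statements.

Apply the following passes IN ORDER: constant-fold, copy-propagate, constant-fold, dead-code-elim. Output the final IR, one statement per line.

Answer: return 3

Derivation:
Initial IR:
  a = 3
  v = 3
  z = a
  c = v
  x = 2 * 0
  return a
After constant-fold (6 stmts):
  a = 3
  v = 3
  z = a
  c = v
  x = 0
  return a
After copy-propagate (6 stmts):
  a = 3
  v = 3
  z = 3
  c = 3
  x = 0
  return 3
After constant-fold (6 stmts):
  a = 3
  v = 3
  z = 3
  c = 3
  x = 0
  return 3
After dead-code-elim (1 stmts):
  return 3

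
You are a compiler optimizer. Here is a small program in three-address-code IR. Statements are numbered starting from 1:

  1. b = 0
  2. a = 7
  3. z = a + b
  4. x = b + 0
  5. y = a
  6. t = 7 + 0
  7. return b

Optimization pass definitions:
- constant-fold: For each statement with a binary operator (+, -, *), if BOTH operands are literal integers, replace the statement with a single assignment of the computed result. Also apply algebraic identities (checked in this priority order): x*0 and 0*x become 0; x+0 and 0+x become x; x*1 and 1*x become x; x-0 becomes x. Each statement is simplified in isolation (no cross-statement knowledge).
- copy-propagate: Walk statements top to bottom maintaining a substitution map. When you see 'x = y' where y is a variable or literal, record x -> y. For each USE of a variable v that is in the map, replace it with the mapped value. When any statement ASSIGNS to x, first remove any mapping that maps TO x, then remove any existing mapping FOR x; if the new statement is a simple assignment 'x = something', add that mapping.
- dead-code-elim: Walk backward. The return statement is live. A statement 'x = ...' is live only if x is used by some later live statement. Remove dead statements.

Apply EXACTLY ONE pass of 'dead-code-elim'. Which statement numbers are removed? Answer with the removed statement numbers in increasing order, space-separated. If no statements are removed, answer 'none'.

Answer: 2 3 4 5 6

Derivation:
Backward liveness scan:
Stmt 1 'b = 0': KEEP (b is live); live-in = []
Stmt 2 'a = 7': DEAD (a not in live set ['b'])
Stmt 3 'z = a + b': DEAD (z not in live set ['b'])
Stmt 4 'x = b + 0': DEAD (x not in live set ['b'])
Stmt 5 'y = a': DEAD (y not in live set ['b'])
Stmt 6 't = 7 + 0': DEAD (t not in live set ['b'])
Stmt 7 'return b': KEEP (return); live-in = ['b']
Removed statement numbers: [2, 3, 4, 5, 6]
Surviving IR:
  b = 0
  return b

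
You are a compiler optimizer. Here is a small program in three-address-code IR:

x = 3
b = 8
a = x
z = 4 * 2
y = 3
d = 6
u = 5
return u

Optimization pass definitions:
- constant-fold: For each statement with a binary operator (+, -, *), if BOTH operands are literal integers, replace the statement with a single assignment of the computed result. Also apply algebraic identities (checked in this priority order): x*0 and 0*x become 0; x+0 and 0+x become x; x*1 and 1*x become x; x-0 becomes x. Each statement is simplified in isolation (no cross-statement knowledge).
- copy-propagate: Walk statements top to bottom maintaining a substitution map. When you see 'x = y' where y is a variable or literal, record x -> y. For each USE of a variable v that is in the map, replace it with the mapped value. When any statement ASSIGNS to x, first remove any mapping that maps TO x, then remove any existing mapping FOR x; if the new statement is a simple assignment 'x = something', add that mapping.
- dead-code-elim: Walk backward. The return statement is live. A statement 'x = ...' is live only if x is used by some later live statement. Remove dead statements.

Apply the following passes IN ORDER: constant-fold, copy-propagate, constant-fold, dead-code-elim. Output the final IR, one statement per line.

Answer: return 5

Derivation:
Initial IR:
  x = 3
  b = 8
  a = x
  z = 4 * 2
  y = 3
  d = 6
  u = 5
  return u
After constant-fold (8 stmts):
  x = 3
  b = 8
  a = x
  z = 8
  y = 3
  d = 6
  u = 5
  return u
After copy-propagate (8 stmts):
  x = 3
  b = 8
  a = 3
  z = 8
  y = 3
  d = 6
  u = 5
  return 5
After constant-fold (8 stmts):
  x = 3
  b = 8
  a = 3
  z = 8
  y = 3
  d = 6
  u = 5
  return 5
After dead-code-elim (1 stmts):
  return 5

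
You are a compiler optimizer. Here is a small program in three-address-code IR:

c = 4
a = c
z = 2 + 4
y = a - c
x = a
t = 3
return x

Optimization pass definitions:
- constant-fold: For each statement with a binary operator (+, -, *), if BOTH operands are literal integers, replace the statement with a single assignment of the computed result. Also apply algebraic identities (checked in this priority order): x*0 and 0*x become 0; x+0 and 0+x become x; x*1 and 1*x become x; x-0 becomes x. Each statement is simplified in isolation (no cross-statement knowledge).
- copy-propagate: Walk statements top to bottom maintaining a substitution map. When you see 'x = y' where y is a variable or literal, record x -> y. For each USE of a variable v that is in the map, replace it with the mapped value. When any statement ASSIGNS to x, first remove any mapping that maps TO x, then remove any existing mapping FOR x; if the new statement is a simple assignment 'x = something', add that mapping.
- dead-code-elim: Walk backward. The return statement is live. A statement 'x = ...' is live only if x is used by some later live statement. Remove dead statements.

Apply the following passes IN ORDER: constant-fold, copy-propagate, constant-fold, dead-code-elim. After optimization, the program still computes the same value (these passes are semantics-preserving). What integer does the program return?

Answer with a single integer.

Answer: 4

Derivation:
Initial IR:
  c = 4
  a = c
  z = 2 + 4
  y = a - c
  x = a
  t = 3
  return x
After constant-fold (7 stmts):
  c = 4
  a = c
  z = 6
  y = a - c
  x = a
  t = 3
  return x
After copy-propagate (7 stmts):
  c = 4
  a = 4
  z = 6
  y = 4 - 4
  x = 4
  t = 3
  return 4
After constant-fold (7 stmts):
  c = 4
  a = 4
  z = 6
  y = 0
  x = 4
  t = 3
  return 4
After dead-code-elim (1 stmts):
  return 4
Evaluate:
  c = 4  =>  c = 4
  a = c  =>  a = 4
  z = 2 + 4  =>  z = 6
  y = a - c  =>  y = 0
  x = a  =>  x = 4
  t = 3  =>  t = 3
  return x = 4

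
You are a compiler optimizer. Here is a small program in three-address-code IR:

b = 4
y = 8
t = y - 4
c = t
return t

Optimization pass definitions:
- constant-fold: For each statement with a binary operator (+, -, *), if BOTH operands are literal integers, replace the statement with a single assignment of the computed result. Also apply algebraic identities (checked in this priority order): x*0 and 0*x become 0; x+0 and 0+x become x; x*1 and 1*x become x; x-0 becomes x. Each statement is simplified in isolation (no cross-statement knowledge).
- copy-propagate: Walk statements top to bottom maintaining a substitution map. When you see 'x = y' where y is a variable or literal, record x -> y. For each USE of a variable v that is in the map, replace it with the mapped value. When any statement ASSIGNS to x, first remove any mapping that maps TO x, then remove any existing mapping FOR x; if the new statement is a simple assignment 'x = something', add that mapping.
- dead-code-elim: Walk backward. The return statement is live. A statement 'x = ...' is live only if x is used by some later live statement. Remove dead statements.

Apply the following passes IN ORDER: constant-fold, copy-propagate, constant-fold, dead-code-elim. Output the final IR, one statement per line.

Answer: t = 4
return t

Derivation:
Initial IR:
  b = 4
  y = 8
  t = y - 4
  c = t
  return t
After constant-fold (5 stmts):
  b = 4
  y = 8
  t = y - 4
  c = t
  return t
After copy-propagate (5 stmts):
  b = 4
  y = 8
  t = 8 - 4
  c = t
  return t
After constant-fold (5 stmts):
  b = 4
  y = 8
  t = 4
  c = t
  return t
After dead-code-elim (2 stmts):
  t = 4
  return t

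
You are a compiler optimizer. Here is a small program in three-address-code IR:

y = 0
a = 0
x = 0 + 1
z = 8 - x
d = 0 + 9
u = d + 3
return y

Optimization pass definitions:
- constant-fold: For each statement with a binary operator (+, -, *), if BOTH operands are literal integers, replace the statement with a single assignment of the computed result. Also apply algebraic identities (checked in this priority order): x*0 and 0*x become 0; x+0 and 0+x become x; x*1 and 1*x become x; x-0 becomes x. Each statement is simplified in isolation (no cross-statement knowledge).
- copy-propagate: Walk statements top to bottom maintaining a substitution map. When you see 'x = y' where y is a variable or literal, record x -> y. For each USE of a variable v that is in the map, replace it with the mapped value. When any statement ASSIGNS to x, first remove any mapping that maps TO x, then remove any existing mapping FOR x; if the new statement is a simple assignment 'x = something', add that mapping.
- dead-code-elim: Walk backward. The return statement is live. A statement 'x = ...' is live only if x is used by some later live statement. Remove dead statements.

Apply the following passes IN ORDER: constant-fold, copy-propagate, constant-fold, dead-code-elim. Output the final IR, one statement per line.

Answer: return 0

Derivation:
Initial IR:
  y = 0
  a = 0
  x = 0 + 1
  z = 8 - x
  d = 0 + 9
  u = d + 3
  return y
After constant-fold (7 stmts):
  y = 0
  a = 0
  x = 1
  z = 8 - x
  d = 9
  u = d + 3
  return y
After copy-propagate (7 stmts):
  y = 0
  a = 0
  x = 1
  z = 8 - 1
  d = 9
  u = 9 + 3
  return 0
After constant-fold (7 stmts):
  y = 0
  a = 0
  x = 1
  z = 7
  d = 9
  u = 12
  return 0
After dead-code-elim (1 stmts):
  return 0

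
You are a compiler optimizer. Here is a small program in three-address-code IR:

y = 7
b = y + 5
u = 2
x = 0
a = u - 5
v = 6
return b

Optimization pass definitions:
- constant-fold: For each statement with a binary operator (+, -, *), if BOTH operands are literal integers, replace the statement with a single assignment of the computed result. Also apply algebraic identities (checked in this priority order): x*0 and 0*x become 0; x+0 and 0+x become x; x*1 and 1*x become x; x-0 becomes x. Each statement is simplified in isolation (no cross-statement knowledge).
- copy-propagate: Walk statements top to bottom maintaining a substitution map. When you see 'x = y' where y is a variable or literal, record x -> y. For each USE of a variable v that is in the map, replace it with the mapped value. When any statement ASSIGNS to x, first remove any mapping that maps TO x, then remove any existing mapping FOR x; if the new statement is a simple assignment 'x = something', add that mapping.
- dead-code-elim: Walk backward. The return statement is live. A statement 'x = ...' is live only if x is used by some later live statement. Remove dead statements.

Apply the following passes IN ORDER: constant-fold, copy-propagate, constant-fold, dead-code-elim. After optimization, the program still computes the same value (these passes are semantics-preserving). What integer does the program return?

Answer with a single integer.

Answer: 12

Derivation:
Initial IR:
  y = 7
  b = y + 5
  u = 2
  x = 0
  a = u - 5
  v = 6
  return b
After constant-fold (7 stmts):
  y = 7
  b = y + 5
  u = 2
  x = 0
  a = u - 5
  v = 6
  return b
After copy-propagate (7 stmts):
  y = 7
  b = 7 + 5
  u = 2
  x = 0
  a = 2 - 5
  v = 6
  return b
After constant-fold (7 stmts):
  y = 7
  b = 12
  u = 2
  x = 0
  a = -3
  v = 6
  return b
After dead-code-elim (2 stmts):
  b = 12
  return b
Evaluate:
  y = 7  =>  y = 7
  b = y + 5  =>  b = 12
  u = 2  =>  u = 2
  x = 0  =>  x = 0
  a = u - 5  =>  a = -3
  v = 6  =>  v = 6
  return b = 12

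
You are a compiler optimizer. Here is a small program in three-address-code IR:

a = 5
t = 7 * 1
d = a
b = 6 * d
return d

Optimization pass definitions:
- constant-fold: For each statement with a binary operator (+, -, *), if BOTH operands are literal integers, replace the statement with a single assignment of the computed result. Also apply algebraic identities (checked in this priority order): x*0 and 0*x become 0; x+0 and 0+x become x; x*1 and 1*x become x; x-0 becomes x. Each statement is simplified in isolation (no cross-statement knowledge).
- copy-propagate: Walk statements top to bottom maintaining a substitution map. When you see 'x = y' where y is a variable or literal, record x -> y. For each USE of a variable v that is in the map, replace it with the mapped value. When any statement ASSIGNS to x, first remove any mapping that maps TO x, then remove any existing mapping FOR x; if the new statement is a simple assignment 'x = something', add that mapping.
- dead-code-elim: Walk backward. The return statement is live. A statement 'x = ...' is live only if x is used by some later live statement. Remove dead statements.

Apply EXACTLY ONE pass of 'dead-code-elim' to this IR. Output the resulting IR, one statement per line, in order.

Applying dead-code-elim statement-by-statement:
  [5] return d  -> KEEP (return); live=['d']
  [4] b = 6 * d  -> DEAD (b not live)
  [3] d = a  -> KEEP; live=['a']
  [2] t = 7 * 1  -> DEAD (t not live)
  [1] a = 5  -> KEEP; live=[]
Result (3 stmts):
  a = 5
  d = a
  return d

Answer: a = 5
d = a
return d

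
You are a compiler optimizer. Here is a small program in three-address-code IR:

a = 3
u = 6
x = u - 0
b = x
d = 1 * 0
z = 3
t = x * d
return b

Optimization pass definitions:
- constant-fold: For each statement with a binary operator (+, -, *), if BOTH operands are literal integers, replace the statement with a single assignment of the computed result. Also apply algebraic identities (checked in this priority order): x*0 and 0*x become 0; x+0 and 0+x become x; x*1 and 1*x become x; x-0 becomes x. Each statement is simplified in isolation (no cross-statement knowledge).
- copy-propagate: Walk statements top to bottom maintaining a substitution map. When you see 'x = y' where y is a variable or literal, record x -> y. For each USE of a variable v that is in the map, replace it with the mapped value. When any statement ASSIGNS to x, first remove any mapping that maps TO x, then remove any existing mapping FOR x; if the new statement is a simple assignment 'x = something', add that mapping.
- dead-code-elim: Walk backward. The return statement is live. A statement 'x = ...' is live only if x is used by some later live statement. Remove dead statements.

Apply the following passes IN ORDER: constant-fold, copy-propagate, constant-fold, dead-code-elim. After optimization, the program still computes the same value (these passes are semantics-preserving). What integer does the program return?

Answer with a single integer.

Initial IR:
  a = 3
  u = 6
  x = u - 0
  b = x
  d = 1 * 0
  z = 3
  t = x * d
  return b
After constant-fold (8 stmts):
  a = 3
  u = 6
  x = u
  b = x
  d = 0
  z = 3
  t = x * d
  return b
After copy-propagate (8 stmts):
  a = 3
  u = 6
  x = 6
  b = 6
  d = 0
  z = 3
  t = 6 * 0
  return 6
After constant-fold (8 stmts):
  a = 3
  u = 6
  x = 6
  b = 6
  d = 0
  z = 3
  t = 0
  return 6
After dead-code-elim (1 stmts):
  return 6
Evaluate:
  a = 3  =>  a = 3
  u = 6  =>  u = 6
  x = u - 0  =>  x = 6
  b = x  =>  b = 6
  d = 1 * 0  =>  d = 0
  z = 3  =>  z = 3
  t = x * d  =>  t = 0
  return b = 6

Answer: 6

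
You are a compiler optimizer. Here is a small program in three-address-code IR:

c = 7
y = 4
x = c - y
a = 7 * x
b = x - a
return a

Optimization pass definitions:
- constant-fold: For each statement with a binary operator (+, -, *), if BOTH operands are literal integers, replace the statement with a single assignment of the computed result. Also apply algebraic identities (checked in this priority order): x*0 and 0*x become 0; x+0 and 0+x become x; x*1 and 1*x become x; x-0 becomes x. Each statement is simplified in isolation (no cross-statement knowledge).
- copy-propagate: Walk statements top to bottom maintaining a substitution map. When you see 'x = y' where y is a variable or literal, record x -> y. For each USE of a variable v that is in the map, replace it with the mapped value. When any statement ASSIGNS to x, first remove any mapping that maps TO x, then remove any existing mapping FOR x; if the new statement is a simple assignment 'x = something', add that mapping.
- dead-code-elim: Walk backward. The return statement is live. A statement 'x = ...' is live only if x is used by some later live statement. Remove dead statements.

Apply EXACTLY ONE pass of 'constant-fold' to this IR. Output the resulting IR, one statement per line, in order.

Answer: c = 7
y = 4
x = c - y
a = 7 * x
b = x - a
return a

Derivation:
Applying constant-fold statement-by-statement:
  [1] c = 7  (unchanged)
  [2] y = 4  (unchanged)
  [3] x = c - y  (unchanged)
  [4] a = 7 * x  (unchanged)
  [5] b = x - a  (unchanged)
  [6] return a  (unchanged)
Result (6 stmts):
  c = 7
  y = 4
  x = c - y
  a = 7 * x
  b = x - a
  return a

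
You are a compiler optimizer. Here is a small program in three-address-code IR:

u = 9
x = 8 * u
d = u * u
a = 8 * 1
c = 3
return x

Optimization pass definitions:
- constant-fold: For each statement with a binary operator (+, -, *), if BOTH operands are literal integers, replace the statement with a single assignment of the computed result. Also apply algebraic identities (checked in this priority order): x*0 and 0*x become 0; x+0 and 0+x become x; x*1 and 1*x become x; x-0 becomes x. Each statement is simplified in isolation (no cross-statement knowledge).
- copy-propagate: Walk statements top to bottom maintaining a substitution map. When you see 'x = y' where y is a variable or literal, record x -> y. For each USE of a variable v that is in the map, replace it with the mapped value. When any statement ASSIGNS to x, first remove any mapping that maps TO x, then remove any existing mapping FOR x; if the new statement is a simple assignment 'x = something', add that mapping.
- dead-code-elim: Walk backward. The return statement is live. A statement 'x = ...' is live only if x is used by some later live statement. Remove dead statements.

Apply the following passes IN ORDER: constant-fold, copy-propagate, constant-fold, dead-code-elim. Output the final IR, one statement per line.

Answer: x = 72
return x

Derivation:
Initial IR:
  u = 9
  x = 8 * u
  d = u * u
  a = 8 * 1
  c = 3
  return x
After constant-fold (6 stmts):
  u = 9
  x = 8 * u
  d = u * u
  a = 8
  c = 3
  return x
After copy-propagate (6 stmts):
  u = 9
  x = 8 * 9
  d = 9 * 9
  a = 8
  c = 3
  return x
After constant-fold (6 stmts):
  u = 9
  x = 72
  d = 81
  a = 8
  c = 3
  return x
After dead-code-elim (2 stmts):
  x = 72
  return x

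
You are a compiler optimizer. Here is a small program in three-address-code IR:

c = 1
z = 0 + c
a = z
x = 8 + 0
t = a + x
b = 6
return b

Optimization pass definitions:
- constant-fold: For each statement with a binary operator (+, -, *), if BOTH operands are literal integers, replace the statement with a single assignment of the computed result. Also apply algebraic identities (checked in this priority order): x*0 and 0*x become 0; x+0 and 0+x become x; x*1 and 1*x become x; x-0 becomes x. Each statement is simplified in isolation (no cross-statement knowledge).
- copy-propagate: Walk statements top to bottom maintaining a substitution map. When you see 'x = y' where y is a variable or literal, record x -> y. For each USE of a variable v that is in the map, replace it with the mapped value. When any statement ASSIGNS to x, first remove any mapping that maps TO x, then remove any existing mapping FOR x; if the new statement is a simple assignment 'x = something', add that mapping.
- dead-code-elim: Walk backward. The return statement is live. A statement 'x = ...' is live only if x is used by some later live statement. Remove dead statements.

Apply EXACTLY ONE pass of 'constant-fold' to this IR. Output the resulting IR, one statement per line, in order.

Answer: c = 1
z = c
a = z
x = 8
t = a + x
b = 6
return b

Derivation:
Applying constant-fold statement-by-statement:
  [1] c = 1  (unchanged)
  [2] z = 0 + c  -> z = c
  [3] a = z  (unchanged)
  [4] x = 8 + 0  -> x = 8
  [5] t = a + x  (unchanged)
  [6] b = 6  (unchanged)
  [7] return b  (unchanged)
Result (7 stmts):
  c = 1
  z = c
  a = z
  x = 8
  t = a + x
  b = 6
  return b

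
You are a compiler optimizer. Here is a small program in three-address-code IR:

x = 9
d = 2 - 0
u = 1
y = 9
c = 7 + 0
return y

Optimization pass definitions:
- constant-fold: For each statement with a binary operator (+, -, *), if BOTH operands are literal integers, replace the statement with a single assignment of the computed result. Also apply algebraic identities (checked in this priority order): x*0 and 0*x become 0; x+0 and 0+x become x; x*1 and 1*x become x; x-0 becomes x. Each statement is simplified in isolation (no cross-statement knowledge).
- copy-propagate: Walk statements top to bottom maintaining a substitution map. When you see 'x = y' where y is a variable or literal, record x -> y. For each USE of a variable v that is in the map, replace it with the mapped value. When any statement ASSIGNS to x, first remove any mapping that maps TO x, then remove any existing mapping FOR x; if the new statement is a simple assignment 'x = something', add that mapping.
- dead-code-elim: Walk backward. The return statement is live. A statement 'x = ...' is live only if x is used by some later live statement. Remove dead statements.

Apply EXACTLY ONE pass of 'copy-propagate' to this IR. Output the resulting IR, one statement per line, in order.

Answer: x = 9
d = 2 - 0
u = 1
y = 9
c = 7 + 0
return 9

Derivation:
Applying copy-propagate statement-by-statement:
  [1] x = 9  (unchanged)
  [2] d = 2 - 0  (unchanged)
  [3] u = 1  (unchanged)
  [4] y = 9  (unchanged)
  [5] c = 7 + 0  (unchanged)
  [6] return y  -> return 9
Result (6 stmts):
  x = 9
  d = 2 - 0
  u = 1
  y = 9
  c = 7 + 0
  return 9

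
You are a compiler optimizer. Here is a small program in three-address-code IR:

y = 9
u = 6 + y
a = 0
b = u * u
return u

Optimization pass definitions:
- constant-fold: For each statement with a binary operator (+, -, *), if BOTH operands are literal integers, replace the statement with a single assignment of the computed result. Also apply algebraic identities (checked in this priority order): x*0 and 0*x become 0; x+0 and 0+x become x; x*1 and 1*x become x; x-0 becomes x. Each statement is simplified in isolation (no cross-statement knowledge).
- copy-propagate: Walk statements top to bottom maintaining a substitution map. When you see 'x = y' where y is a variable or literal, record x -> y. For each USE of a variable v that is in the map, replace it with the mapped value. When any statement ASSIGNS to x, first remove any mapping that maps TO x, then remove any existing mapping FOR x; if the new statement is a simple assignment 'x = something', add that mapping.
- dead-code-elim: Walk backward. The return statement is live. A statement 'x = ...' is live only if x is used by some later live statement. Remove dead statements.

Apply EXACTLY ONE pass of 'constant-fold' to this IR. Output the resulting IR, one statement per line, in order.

Applying constant-fold statement-by-statement:
  [1] y = 9  (unchanged)
  [2] u = 6 + y  (unchanged)
  [3] a = 0  (unchanged)
  [4] b = u * u  (unchanged)
  [5] return u  (unchanged)
Result (5 stmts):
  y = 9
  u = 6 + y
  a = 0
  b = u * u
  return u

Answer: y = 9
u = 6 + y
a = 0
b = u * u
return u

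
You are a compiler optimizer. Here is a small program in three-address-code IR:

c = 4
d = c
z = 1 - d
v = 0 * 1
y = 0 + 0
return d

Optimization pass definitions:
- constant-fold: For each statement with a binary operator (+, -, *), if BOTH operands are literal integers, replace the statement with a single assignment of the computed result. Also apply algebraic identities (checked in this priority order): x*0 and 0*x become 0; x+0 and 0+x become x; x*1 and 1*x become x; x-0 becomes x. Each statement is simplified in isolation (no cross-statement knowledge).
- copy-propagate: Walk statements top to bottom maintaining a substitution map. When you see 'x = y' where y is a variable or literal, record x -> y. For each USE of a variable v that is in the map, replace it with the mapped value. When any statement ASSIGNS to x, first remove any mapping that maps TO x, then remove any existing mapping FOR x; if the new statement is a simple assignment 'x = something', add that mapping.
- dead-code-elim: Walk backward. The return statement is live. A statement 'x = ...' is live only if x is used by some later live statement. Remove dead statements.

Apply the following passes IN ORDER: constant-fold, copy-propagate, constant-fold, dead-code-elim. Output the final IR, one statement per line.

Answer: return 4

Derivation:
Initial IR:
  c = 4
  d = c
  z = 1 - d
  v = 0 * 1
  y = 0 + 0
  return d
After constant-fold (6 stmts):
  c = 4
  d = c
  z = 1 - d
  v = 0
  y = 0
  return d
After copy-propagate (6 stmts):
  c = 4
  d = 4
  z = 1 - 4
  v = 0
  y = 0
  return 4
After constant-fold (6 stmts):
  c = 4
  d = 4
  z = -3
  v = 0
  y = 0
  return 4
After dead-code-elim (1 stmts):
  return 4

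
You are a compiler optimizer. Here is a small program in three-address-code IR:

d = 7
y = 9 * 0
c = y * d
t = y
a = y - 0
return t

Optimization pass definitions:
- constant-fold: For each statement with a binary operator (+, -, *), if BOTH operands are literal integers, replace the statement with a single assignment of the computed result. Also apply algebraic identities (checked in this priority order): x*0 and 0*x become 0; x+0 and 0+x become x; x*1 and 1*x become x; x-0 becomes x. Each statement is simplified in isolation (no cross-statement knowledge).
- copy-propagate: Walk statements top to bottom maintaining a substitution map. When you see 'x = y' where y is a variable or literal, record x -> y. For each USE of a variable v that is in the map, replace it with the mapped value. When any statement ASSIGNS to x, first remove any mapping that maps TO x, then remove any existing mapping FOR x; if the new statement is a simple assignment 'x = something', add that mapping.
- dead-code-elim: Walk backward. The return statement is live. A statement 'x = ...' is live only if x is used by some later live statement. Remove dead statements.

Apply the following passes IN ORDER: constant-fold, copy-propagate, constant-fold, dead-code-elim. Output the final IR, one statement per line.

Answer: return 0

Derivation:
Initial IR:
  d = 7
  y = 9 * 0
  c = y * d
  t = y
  a = y - 0
  return t
After constant-fold (6 stmts):
  d = 7
  y = 0
  c = y * d
  t = y
  a = y
  return t
After copy-propagate (6 stmts):
  d = 7
  y = 0
  c = 0 * 7
  t = 0
  a = 0
  return 0
After constant-fold (6 stmts):
  d = 7
  y = 0
  c = 0
  t = 0
  a = 0
  return 0
After dead-code-elim (1 stmts):
  return 0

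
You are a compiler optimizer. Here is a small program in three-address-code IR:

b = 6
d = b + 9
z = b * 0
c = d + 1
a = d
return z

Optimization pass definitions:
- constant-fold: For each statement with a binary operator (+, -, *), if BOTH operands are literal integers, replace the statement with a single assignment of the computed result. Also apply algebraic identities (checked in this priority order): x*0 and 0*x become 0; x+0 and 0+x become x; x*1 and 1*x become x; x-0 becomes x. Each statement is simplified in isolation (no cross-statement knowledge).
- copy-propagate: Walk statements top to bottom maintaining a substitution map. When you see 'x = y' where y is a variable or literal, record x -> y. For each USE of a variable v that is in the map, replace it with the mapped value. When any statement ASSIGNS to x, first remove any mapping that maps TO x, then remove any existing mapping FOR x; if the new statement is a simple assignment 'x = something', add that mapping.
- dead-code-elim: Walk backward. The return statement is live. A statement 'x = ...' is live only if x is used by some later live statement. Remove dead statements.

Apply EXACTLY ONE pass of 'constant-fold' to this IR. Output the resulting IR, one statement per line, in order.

Answer: b = 6
d = b + 9
z = 0
c = d + 1
a = d
return z

Derivation:
Applying constant-fold statement-by-statement:
  [1] b = 6  (unchanged)
  [2] d = b + 9  (unchanged)
  [3] z = b * 0  -> z = 0
  [4] c = d + 1  (unchanged)
  [5] a = d  (unchanged)
  [6] return z  (unchanged)
Result (6 stmts):
  b = 6
  d = b + 9
  z = 0
  c = d + 1
  a = d
  return z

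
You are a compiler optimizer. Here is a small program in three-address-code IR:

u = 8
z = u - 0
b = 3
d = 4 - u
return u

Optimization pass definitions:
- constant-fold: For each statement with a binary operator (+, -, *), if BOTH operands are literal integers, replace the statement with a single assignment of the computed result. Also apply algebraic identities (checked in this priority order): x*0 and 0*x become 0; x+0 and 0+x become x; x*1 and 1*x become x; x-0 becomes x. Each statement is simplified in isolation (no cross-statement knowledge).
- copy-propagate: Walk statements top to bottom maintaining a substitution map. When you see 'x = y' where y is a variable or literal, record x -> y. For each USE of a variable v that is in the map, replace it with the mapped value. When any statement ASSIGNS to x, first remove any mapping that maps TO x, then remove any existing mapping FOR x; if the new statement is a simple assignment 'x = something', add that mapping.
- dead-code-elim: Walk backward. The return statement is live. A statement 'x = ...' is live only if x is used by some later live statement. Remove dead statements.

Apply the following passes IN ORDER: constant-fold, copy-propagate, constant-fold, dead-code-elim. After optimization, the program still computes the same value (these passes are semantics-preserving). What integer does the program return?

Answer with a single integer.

Initial IR:
  u = 8
  z = u - 0
  b = 3
  d = 4 - u
  return u
After constant-fold (5 stmts):
  u = 8
  z = u
  b = 3
  d = 4 - u
  return u
After copy-propagate (5 stmts):
  u = 8
  z = 8
  b = 3
  d = 4 - 8
  return 8
After constant-fold (5 stmts):
  u = 8
  z = 8
  b = 3
  d = -4
  return 8
After dead-code-elim (1 stmts):
  return 8
Evaluate:
  u = 8  =>  u = 8
  z = u - 0  =>  z = 8
  b = 3  =>  b = 3
  d = 4 - u  =>  d = -4
  return u = 8

Answer: 8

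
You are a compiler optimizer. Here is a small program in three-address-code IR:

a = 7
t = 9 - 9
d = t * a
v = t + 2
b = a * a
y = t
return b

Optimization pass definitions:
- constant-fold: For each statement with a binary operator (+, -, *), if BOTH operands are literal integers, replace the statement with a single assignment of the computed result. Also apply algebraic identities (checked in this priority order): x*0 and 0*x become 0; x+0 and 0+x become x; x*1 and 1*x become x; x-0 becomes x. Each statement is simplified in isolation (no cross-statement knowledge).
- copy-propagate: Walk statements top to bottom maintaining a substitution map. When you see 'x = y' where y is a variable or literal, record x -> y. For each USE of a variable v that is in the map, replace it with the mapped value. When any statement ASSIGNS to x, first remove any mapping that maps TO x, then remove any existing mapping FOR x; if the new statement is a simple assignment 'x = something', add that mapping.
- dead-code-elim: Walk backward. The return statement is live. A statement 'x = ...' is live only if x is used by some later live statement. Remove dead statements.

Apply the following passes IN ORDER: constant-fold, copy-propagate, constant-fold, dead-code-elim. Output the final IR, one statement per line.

Answer: b = 49
return b

Derivation:
Initial IR:
  a = 7
  t = 9 - 9
  d = t * a
  v = t + 2
  b = a * a
  y = t
  return b
After constant-fold (7 stmts):
  a = 7
  t = 0
  d = t * a
  v = t + 2
  b = a * a
  y = t
  return b
After copy-propagate (7 stmts):
  a = 7
  t = 0
  d = 0 * 7
  v = 0 + 2
  b = 7 * 7
  y = 0
  return b
After constant-fold (7 stmts):
  a = 7
  t = 0
  d = 0
  v = 2
  b = 49
  y = 0
  return b
After dead-code-elim (2 stmts):
  b = 49
  return b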